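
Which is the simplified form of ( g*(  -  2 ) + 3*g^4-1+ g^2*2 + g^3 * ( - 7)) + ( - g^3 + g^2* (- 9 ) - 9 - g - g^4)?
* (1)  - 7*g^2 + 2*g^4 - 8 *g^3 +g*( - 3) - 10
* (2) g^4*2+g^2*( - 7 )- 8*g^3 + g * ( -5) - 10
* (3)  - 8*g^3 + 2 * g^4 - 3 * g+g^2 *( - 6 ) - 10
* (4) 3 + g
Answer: 1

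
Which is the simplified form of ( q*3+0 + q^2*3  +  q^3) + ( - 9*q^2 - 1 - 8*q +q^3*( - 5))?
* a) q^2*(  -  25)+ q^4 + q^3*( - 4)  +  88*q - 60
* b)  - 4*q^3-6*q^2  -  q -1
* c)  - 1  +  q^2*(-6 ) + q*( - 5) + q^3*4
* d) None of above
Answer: d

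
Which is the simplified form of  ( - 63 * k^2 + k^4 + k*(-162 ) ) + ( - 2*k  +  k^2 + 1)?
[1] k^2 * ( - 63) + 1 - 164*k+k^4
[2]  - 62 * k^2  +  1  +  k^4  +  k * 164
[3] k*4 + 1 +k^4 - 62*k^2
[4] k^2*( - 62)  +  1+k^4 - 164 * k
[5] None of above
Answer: 4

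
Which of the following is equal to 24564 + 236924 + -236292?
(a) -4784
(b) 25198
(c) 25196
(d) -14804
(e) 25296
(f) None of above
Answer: c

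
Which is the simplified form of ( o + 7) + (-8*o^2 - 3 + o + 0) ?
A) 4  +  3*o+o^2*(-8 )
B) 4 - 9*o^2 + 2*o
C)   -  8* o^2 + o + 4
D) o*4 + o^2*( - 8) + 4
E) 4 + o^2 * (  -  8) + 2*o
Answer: E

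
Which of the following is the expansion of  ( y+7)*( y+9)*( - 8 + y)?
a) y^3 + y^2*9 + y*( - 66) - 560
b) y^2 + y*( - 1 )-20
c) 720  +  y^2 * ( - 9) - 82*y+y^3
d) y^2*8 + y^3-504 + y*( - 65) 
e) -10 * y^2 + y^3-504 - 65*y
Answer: d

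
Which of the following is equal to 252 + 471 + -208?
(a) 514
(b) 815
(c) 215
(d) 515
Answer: d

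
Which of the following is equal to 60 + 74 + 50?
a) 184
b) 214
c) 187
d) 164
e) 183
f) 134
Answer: a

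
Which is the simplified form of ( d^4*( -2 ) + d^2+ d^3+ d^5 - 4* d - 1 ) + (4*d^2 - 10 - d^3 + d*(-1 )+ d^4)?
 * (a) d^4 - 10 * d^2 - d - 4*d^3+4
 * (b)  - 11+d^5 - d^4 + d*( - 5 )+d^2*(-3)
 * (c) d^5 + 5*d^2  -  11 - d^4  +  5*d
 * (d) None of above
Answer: d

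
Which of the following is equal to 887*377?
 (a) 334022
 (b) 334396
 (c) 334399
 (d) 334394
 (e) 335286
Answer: c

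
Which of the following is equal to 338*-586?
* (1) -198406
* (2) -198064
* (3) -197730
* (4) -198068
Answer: 4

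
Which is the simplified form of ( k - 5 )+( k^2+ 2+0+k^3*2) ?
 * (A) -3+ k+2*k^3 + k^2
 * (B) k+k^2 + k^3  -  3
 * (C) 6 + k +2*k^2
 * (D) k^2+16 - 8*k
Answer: A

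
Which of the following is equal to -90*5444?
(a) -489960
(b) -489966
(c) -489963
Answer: a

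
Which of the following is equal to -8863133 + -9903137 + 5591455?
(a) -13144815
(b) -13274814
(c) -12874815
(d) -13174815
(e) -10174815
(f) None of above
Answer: d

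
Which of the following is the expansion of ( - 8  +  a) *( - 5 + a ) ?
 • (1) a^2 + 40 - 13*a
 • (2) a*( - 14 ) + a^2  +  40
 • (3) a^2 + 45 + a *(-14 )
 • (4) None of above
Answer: 1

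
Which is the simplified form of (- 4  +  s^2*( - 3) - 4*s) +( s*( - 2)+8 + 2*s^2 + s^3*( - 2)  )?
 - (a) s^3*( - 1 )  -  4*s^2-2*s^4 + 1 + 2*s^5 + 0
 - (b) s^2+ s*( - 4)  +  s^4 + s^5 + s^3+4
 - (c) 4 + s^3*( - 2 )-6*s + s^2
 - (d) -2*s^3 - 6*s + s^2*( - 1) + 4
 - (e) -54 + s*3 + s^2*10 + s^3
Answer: d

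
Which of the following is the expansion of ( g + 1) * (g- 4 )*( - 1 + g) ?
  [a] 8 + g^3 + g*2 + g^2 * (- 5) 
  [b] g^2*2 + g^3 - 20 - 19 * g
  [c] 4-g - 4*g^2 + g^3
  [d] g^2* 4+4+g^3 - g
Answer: c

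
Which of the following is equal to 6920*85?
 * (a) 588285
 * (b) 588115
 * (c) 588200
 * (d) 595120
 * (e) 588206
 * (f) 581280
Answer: c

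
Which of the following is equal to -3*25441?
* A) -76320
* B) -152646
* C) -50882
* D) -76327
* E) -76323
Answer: E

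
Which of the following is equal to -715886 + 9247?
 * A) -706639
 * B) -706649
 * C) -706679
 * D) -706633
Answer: A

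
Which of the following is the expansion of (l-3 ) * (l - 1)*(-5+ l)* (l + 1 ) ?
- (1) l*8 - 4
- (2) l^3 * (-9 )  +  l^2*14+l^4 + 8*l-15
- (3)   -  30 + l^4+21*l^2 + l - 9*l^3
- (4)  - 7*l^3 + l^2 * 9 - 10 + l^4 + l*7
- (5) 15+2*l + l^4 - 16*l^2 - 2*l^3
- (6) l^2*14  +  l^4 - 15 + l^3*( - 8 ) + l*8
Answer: 6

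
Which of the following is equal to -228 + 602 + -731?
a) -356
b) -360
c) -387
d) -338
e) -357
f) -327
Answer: e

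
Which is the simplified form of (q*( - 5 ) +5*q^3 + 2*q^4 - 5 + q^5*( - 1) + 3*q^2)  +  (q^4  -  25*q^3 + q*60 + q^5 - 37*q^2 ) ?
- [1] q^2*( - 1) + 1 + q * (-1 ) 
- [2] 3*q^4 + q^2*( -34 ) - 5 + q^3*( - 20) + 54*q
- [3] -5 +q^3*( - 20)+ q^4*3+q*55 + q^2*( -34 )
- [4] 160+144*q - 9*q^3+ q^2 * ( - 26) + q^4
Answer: 3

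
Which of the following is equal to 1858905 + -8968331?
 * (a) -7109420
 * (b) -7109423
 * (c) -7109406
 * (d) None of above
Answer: d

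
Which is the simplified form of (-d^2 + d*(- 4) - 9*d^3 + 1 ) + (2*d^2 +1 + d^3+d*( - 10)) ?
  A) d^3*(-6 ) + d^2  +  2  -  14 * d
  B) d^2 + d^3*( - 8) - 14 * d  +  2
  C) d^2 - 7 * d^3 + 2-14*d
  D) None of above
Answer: B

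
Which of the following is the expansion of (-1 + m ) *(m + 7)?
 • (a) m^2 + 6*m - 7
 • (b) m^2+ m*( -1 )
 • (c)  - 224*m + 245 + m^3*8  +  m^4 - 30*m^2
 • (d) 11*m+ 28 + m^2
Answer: a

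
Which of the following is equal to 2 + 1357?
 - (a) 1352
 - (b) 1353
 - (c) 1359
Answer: c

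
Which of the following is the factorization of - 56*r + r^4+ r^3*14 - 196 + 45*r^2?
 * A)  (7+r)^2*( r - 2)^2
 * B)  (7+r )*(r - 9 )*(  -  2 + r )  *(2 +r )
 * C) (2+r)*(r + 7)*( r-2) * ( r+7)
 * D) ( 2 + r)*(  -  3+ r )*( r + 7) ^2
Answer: C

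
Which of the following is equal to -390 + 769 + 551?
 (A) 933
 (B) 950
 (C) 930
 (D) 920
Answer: C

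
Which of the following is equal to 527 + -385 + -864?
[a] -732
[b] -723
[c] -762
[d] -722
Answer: d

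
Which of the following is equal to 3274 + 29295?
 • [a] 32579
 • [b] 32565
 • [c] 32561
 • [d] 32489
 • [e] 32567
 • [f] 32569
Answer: f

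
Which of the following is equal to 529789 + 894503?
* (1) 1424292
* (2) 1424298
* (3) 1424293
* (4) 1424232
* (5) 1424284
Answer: 1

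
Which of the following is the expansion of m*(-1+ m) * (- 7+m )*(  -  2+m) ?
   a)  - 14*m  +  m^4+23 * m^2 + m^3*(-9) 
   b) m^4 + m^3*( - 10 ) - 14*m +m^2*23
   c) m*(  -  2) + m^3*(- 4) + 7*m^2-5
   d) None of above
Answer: b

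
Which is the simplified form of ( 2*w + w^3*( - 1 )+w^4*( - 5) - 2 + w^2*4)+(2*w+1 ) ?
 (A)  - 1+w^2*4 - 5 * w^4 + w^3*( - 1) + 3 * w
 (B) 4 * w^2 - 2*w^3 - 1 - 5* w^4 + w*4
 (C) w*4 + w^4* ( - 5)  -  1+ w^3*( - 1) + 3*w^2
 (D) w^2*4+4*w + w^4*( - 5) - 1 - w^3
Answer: D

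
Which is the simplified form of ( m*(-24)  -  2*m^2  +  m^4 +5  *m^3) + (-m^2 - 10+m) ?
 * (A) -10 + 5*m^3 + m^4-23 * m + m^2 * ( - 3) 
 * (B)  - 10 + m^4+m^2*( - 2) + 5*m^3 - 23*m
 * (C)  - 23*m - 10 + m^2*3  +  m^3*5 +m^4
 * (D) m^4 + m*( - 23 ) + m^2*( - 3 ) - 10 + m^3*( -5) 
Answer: A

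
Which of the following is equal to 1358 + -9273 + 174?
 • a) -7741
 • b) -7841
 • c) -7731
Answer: a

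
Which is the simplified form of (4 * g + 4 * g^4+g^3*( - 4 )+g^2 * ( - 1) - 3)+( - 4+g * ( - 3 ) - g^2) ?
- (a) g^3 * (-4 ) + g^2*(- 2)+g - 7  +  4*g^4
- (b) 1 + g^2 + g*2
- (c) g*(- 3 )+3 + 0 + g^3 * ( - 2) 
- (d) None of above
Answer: a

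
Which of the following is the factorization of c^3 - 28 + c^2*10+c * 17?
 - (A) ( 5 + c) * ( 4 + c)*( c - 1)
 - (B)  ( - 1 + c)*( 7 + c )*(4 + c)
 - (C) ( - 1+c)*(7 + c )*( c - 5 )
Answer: B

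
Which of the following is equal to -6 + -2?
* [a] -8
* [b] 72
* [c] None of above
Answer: a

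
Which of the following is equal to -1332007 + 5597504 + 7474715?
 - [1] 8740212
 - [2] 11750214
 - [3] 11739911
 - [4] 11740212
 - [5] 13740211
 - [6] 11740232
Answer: 4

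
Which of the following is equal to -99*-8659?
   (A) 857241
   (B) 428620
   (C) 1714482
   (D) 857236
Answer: A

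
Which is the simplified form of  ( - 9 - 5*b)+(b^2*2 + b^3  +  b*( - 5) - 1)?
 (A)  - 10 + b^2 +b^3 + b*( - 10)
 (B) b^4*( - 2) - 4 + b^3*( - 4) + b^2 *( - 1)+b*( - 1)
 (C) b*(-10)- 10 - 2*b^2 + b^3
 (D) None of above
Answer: D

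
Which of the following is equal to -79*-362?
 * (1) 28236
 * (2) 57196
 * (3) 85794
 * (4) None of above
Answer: 4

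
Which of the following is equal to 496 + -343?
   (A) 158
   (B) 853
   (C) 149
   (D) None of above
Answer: D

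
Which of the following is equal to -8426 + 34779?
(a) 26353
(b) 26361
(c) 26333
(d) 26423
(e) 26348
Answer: a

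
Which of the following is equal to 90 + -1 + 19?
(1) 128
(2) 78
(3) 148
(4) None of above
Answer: 4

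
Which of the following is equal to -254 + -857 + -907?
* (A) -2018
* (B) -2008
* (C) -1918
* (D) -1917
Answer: A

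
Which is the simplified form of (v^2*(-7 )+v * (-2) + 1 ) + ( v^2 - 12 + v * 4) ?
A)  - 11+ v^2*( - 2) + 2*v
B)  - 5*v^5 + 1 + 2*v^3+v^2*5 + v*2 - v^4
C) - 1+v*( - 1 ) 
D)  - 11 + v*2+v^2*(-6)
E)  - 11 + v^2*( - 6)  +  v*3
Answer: D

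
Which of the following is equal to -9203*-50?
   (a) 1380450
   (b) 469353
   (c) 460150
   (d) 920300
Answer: c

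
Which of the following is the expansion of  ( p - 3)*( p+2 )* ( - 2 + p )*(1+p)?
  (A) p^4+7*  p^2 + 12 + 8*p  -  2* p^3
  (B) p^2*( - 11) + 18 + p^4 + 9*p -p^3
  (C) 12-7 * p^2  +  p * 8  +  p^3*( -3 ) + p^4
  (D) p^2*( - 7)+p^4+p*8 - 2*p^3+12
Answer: D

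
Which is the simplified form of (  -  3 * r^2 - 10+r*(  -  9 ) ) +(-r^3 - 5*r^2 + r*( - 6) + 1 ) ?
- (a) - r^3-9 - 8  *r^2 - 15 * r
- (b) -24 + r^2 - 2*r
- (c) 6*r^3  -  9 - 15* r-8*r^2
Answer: a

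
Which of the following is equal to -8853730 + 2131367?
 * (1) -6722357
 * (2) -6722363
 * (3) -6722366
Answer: 2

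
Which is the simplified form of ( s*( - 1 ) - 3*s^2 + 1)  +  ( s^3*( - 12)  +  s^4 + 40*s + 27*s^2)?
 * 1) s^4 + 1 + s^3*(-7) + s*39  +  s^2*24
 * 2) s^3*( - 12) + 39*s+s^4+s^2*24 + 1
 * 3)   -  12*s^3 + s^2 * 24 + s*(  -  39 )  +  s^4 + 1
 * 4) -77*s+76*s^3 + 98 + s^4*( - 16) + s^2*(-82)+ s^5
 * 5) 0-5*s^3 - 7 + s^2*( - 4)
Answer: 2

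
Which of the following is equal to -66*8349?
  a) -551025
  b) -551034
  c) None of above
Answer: b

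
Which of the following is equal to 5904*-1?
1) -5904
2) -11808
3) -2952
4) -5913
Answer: 1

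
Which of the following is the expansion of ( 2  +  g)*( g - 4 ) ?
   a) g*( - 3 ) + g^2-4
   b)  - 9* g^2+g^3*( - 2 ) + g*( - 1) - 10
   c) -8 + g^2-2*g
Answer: c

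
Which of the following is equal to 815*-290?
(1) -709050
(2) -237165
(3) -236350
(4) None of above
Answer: 3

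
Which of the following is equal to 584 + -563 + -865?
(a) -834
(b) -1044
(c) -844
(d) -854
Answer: c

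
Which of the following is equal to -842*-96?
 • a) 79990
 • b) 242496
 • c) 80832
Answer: c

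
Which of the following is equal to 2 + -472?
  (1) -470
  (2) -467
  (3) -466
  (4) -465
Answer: 1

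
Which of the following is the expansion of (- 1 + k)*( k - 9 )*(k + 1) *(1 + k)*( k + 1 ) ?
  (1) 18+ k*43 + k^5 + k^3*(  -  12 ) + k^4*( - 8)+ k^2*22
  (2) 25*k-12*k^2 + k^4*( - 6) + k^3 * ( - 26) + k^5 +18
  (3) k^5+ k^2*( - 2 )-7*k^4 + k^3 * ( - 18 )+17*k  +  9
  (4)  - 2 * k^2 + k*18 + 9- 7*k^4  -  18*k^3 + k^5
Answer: 3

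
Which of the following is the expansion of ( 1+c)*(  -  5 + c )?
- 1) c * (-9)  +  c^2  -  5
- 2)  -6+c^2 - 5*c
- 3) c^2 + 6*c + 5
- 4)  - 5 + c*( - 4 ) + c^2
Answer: 4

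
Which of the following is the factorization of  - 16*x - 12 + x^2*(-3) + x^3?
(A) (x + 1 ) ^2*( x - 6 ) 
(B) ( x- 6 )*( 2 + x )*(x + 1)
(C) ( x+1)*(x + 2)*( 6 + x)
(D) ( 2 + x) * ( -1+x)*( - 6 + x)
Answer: B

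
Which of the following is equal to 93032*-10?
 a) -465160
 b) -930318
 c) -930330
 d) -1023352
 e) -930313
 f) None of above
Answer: f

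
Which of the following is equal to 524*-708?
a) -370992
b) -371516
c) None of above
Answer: a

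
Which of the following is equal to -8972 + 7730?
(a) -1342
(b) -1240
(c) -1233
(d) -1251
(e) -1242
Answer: e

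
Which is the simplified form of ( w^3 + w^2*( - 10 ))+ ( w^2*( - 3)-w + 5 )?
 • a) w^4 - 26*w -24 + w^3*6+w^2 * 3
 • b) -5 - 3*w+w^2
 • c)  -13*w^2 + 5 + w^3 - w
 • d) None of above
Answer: c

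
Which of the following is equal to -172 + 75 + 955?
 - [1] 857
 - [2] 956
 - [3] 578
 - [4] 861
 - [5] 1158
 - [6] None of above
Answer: 6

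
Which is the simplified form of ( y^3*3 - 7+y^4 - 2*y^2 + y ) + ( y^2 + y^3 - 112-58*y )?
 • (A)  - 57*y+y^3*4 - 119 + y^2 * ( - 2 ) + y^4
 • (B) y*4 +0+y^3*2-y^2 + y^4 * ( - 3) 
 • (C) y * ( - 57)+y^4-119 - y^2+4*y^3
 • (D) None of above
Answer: C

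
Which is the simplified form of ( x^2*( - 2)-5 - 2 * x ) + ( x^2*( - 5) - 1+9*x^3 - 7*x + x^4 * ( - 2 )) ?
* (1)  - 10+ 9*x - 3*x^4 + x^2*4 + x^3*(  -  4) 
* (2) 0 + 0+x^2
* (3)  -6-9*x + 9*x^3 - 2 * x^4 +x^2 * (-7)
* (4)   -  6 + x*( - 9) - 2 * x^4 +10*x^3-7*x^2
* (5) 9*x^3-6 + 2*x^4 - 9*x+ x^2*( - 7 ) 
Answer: 3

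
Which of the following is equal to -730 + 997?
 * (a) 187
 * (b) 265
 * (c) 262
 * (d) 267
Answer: d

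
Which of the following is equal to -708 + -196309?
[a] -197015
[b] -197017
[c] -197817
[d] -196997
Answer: b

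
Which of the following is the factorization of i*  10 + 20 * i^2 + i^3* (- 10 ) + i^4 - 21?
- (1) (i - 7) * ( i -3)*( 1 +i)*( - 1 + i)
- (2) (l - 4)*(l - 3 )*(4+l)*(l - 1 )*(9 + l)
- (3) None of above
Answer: 1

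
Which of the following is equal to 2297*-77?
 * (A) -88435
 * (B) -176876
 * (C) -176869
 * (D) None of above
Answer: C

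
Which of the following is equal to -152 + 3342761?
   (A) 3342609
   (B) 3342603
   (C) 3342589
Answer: A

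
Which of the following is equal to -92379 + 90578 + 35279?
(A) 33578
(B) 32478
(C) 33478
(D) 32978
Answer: C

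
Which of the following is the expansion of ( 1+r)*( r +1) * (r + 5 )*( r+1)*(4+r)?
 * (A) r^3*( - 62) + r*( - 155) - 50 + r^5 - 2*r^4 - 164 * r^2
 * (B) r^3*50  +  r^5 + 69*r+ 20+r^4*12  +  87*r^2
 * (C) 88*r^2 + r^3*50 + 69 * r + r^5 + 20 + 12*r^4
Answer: C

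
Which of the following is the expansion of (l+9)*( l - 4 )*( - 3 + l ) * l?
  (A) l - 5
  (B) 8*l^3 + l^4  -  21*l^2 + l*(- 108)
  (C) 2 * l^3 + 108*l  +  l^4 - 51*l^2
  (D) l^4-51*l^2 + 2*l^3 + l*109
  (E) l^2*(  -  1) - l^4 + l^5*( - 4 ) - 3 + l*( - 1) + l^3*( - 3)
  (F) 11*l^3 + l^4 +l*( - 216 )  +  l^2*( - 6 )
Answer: C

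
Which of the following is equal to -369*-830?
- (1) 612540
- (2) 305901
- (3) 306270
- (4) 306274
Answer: 3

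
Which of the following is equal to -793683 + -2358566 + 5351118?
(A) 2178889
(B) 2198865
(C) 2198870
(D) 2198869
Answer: D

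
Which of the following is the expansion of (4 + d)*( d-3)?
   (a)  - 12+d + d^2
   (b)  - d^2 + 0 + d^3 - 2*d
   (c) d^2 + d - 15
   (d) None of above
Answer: a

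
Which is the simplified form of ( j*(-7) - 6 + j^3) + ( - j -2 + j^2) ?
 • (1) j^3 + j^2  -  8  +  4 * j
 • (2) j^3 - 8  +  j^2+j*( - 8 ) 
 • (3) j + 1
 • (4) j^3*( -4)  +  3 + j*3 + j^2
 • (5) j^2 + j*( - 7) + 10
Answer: 2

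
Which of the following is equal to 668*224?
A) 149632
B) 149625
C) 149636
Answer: A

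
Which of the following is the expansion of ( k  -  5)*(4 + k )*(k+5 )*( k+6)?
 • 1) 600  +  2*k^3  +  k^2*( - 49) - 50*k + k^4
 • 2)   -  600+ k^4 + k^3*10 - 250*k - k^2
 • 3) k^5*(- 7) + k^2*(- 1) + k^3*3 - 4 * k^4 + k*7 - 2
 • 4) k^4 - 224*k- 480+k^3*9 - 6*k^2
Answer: 2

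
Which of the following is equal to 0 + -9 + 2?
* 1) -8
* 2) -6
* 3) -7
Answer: 3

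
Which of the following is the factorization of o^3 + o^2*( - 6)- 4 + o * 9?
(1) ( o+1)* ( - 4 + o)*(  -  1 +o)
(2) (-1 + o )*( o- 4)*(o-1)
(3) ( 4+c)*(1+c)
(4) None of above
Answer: 2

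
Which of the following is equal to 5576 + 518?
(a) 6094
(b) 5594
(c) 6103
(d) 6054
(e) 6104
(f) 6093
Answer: a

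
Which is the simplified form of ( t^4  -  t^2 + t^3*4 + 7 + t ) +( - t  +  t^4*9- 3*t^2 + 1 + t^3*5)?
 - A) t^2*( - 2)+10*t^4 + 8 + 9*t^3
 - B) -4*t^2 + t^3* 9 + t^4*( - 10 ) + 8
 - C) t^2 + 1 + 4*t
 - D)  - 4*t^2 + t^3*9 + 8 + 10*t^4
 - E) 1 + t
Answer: D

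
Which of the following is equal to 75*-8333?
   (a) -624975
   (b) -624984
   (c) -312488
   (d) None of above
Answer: a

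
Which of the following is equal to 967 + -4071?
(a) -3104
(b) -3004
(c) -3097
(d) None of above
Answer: a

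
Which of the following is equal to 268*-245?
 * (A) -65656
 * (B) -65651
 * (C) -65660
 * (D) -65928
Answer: C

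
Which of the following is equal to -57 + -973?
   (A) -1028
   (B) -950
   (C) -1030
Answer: C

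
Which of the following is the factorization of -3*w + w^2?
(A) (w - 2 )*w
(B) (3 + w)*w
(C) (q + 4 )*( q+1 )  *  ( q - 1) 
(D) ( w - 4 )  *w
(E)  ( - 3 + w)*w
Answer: E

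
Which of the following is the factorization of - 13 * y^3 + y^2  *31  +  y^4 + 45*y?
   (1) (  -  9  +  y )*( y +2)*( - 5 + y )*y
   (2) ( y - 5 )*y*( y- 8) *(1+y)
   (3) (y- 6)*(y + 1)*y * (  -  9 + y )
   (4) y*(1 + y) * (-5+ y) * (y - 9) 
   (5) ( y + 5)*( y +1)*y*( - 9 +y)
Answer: 4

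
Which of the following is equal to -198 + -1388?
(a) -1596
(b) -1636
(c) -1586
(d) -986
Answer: c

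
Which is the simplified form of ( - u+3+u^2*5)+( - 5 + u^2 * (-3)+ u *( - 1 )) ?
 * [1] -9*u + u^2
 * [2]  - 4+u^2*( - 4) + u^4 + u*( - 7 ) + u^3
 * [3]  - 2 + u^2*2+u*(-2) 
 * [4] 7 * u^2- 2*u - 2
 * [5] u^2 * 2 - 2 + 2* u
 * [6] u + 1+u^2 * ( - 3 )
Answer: 3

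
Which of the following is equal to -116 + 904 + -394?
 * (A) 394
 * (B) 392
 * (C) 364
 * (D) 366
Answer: A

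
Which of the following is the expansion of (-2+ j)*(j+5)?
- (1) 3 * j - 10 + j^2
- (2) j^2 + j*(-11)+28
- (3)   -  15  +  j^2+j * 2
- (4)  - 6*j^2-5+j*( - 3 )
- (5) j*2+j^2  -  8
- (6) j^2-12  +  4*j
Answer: 1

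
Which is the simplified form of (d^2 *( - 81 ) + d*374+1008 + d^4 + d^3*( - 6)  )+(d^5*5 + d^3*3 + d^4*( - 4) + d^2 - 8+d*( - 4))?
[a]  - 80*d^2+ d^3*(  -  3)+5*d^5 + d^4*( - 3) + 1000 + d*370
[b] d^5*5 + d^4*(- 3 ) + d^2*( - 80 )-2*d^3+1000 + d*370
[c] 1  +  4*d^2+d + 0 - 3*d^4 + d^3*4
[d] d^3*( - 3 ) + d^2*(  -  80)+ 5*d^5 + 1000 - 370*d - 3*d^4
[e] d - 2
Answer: a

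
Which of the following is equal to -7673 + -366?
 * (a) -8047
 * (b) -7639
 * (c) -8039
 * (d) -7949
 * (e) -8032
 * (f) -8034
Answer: c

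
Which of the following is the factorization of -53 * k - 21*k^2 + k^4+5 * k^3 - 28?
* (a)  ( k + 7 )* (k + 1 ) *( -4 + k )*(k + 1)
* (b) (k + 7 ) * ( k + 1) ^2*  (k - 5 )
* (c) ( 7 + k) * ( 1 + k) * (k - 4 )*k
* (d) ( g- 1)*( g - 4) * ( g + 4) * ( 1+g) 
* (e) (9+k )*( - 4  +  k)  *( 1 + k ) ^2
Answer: a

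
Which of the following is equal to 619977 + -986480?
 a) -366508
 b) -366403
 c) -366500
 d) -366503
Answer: d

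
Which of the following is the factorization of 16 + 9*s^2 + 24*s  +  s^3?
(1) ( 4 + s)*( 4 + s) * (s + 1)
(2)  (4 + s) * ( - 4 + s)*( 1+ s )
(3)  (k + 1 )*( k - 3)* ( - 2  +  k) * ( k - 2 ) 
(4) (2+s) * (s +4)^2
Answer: 1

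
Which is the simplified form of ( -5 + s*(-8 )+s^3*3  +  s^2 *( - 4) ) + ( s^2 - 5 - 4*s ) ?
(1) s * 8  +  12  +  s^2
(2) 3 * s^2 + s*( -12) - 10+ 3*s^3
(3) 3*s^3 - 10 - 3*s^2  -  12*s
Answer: 3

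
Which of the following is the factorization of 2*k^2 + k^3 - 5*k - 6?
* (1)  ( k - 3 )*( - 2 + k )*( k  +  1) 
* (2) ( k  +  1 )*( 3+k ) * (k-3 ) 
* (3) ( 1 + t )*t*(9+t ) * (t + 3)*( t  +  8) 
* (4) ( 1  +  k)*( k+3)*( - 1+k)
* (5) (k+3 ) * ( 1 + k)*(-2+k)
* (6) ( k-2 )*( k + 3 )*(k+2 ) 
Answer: 5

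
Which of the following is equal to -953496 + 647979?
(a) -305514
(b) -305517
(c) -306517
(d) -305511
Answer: b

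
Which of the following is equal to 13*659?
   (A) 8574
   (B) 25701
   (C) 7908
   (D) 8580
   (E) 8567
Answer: E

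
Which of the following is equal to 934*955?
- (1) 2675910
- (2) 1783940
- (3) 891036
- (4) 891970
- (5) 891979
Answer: 4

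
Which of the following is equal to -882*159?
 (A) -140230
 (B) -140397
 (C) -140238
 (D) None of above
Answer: C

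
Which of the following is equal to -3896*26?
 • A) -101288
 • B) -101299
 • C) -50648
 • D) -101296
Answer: D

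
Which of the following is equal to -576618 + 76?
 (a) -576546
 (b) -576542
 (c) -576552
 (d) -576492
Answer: b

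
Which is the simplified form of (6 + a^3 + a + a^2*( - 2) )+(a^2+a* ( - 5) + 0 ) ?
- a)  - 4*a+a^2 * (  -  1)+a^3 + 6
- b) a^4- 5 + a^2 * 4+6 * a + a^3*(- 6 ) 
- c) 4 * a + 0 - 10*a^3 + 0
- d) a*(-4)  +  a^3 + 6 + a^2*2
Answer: a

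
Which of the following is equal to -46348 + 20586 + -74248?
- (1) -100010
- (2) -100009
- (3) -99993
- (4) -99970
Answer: 1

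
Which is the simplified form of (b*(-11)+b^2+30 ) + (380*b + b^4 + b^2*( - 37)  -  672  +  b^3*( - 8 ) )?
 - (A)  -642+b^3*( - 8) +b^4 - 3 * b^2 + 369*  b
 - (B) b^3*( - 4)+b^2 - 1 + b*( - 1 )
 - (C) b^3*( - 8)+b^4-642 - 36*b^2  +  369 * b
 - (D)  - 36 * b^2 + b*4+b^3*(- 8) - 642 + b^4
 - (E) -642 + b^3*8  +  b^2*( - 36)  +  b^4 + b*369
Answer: C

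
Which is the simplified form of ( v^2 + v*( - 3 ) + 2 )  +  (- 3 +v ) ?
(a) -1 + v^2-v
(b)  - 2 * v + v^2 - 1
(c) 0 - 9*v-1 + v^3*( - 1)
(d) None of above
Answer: b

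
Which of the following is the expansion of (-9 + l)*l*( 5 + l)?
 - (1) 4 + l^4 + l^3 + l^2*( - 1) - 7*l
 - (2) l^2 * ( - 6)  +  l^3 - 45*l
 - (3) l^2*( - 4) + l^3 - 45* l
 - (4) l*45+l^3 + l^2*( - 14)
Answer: 3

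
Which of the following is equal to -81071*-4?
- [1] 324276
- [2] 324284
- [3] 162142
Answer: 2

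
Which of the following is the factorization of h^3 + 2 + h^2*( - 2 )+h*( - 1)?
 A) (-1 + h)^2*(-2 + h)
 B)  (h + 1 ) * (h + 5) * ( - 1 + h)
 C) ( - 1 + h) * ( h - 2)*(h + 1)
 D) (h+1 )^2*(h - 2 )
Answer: C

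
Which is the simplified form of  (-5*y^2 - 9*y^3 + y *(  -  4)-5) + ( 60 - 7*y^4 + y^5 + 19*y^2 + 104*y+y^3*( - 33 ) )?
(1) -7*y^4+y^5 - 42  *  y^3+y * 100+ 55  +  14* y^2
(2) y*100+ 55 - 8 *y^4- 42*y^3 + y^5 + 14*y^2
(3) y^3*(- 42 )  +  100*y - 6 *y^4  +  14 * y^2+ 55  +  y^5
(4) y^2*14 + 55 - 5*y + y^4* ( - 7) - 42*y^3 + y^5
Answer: 1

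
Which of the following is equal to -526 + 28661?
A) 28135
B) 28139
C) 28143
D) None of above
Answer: A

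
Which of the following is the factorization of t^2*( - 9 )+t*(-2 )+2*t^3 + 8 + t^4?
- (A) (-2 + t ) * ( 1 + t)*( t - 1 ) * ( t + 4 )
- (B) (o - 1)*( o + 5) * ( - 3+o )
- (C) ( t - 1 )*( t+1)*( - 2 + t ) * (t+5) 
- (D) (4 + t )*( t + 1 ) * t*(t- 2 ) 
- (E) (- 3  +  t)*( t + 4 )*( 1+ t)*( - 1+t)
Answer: A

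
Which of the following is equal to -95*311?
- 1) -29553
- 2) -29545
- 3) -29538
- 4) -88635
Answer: 2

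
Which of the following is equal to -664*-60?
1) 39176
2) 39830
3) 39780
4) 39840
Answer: 4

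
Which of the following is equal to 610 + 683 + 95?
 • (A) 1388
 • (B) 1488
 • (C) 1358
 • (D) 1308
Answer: A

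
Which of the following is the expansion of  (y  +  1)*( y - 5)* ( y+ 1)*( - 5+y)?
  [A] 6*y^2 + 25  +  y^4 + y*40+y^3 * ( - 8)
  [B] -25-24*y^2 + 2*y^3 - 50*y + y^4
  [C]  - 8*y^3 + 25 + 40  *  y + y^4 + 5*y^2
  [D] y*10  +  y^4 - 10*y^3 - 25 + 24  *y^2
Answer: A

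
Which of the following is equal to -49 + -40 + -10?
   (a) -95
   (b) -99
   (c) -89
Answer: b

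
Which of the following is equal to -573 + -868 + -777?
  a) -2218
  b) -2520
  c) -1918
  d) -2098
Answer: a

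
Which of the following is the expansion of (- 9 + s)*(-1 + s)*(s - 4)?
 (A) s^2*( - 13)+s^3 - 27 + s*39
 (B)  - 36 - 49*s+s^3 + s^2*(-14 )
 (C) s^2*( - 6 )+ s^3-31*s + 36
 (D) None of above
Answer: D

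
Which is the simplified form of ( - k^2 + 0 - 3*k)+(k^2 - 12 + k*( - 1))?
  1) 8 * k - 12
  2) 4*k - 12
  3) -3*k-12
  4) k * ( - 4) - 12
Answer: 4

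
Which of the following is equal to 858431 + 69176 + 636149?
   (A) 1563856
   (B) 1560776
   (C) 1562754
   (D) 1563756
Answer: D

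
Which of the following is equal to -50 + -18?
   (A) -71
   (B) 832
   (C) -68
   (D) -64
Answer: C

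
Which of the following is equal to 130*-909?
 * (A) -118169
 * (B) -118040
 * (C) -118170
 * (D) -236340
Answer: C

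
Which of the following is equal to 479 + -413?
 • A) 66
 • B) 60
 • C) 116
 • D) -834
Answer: A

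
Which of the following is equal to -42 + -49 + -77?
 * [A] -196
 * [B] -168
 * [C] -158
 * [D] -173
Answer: B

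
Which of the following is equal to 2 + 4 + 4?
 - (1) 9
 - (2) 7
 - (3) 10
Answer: 3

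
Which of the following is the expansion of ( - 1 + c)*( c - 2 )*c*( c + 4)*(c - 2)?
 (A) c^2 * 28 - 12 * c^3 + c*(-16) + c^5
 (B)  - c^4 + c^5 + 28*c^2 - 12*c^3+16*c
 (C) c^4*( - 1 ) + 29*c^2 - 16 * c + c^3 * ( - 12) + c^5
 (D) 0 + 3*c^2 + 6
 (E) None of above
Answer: E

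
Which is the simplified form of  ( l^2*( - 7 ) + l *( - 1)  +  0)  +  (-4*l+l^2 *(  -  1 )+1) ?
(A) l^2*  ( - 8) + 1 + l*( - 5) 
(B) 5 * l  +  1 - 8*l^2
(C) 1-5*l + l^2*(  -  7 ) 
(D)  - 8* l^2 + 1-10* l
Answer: A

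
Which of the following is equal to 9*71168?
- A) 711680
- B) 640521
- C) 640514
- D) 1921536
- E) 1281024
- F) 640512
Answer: F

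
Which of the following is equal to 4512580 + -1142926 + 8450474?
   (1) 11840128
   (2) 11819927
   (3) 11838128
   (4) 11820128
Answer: 4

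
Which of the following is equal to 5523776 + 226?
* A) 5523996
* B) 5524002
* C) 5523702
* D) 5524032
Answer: B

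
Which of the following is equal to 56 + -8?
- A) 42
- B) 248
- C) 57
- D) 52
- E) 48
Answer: E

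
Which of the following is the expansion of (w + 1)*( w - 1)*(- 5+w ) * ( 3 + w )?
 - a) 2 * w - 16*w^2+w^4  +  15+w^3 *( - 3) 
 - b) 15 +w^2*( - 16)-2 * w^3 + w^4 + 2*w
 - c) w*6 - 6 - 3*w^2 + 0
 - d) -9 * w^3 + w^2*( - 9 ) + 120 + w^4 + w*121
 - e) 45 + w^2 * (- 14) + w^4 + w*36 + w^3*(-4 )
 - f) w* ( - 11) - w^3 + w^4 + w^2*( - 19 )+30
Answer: b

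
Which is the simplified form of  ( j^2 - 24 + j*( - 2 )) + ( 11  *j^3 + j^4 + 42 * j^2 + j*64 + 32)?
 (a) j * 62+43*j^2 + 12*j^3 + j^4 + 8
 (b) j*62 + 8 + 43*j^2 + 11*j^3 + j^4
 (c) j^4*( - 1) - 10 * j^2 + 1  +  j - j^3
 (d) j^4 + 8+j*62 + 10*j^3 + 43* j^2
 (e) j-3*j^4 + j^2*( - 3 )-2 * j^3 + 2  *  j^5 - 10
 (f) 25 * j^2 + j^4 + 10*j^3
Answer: b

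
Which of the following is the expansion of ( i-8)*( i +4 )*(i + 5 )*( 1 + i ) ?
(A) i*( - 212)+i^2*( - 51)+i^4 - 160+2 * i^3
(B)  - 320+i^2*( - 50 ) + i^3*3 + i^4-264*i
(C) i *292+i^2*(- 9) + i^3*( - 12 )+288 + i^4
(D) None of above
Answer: A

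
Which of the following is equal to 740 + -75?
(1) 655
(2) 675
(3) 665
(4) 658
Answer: 3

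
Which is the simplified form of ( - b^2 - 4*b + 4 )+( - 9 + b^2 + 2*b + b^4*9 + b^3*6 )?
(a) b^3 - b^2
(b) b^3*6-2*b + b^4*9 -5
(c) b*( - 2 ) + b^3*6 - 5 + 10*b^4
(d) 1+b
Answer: b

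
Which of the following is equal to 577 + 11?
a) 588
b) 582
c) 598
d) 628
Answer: a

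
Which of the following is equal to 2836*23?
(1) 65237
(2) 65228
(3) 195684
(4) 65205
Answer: 2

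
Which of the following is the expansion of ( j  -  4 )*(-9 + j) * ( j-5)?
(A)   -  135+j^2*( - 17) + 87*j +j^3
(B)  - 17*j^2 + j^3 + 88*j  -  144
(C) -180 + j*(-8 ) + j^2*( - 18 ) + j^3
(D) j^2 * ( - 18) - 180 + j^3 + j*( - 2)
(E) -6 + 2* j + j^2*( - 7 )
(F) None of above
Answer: F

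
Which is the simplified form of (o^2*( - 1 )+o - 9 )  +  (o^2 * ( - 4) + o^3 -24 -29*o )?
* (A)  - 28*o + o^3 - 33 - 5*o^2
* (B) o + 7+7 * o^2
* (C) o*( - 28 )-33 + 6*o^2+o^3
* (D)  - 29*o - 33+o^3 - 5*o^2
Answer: A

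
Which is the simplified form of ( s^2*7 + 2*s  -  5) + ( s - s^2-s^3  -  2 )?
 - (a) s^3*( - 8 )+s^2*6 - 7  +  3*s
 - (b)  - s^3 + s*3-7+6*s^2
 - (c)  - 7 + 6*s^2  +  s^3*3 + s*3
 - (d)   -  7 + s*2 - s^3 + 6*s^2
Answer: b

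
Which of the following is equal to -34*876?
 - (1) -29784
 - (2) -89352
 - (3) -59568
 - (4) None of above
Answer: 1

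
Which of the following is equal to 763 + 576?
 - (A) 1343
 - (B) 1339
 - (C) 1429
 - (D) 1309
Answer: B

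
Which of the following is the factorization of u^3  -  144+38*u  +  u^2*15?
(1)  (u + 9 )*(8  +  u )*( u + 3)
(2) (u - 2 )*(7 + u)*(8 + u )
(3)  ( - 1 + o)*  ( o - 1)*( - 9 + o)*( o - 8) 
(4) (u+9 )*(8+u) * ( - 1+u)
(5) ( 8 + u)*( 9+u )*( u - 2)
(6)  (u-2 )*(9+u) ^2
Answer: 5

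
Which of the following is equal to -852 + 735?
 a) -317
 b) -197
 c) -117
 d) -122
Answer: c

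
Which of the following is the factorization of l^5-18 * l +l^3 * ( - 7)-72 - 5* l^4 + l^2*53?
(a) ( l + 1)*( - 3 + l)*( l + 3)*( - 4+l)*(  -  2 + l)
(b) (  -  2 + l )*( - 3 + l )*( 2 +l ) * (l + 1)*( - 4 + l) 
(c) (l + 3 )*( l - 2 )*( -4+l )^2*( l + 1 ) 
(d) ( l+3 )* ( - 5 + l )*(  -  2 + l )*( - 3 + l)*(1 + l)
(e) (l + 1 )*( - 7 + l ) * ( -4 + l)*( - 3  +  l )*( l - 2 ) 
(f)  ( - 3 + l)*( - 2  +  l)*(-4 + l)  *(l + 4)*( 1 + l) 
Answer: a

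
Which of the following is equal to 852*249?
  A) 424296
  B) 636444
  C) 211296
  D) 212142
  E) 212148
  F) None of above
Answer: E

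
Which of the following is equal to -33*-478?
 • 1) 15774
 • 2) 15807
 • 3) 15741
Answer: 1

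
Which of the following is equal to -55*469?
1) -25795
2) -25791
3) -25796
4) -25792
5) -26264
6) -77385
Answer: 1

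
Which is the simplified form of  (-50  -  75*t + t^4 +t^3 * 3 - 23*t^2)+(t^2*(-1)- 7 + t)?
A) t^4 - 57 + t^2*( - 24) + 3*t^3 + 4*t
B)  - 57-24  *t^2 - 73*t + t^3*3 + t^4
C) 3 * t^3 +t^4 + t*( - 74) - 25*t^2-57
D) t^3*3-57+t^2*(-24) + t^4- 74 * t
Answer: D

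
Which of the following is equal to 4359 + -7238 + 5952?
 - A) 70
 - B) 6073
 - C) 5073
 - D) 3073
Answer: D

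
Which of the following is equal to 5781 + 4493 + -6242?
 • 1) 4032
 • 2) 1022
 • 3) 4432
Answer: 1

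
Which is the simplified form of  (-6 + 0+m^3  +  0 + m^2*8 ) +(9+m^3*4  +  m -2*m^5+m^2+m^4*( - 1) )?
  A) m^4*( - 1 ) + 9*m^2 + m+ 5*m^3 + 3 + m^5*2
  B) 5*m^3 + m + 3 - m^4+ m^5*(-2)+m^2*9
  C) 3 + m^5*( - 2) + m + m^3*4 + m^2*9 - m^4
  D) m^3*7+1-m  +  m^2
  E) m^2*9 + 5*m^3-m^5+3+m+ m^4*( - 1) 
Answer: B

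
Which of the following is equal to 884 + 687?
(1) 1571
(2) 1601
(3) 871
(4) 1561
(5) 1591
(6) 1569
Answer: 1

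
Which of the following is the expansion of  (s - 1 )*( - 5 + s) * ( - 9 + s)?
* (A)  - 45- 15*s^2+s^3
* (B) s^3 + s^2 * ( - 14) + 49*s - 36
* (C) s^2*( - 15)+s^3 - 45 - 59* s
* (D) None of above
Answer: D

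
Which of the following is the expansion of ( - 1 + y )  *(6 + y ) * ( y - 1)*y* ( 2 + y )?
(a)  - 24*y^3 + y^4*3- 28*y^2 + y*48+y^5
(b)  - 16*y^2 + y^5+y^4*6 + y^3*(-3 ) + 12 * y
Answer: b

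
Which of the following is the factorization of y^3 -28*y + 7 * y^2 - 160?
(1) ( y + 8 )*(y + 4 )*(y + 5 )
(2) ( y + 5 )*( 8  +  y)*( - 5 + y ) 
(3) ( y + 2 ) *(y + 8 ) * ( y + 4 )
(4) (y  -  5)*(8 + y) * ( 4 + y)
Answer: 4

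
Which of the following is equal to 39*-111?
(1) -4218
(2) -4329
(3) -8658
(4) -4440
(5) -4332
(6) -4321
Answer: 2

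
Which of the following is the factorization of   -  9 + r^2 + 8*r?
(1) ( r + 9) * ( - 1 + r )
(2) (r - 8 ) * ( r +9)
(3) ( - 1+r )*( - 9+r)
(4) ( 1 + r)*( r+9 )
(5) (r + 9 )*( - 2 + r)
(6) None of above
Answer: 1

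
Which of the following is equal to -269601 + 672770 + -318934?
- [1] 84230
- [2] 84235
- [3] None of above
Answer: 2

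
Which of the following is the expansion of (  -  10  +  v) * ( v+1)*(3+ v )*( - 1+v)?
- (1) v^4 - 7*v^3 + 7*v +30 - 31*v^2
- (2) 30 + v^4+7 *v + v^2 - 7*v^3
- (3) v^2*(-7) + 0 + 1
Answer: 1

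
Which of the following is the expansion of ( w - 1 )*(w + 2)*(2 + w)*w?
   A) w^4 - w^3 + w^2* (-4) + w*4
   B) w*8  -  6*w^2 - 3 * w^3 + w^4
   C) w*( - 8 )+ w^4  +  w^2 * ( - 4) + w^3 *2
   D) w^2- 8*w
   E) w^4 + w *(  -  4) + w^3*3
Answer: E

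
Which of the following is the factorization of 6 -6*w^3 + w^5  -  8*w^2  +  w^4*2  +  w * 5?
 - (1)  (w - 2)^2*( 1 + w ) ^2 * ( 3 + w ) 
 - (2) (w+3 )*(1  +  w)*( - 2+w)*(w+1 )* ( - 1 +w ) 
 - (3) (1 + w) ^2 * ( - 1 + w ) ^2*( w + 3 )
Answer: 2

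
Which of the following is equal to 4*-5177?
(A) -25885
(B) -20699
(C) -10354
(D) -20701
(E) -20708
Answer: E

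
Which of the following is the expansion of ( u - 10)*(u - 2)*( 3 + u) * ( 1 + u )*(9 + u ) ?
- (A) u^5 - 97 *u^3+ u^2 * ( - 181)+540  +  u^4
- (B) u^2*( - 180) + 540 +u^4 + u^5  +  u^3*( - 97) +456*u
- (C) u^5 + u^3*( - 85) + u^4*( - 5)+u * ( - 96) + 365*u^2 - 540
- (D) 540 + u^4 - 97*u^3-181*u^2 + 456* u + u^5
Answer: D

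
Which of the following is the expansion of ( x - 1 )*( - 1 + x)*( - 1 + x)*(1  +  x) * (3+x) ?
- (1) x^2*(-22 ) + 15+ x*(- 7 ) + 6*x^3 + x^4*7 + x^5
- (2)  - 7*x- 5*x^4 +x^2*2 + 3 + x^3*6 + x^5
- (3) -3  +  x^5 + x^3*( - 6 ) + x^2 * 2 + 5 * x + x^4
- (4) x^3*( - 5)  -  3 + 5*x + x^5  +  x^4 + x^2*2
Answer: 3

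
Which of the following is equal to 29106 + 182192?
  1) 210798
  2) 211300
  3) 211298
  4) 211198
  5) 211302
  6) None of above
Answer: 3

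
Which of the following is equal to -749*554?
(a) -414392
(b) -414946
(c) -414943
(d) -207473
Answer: b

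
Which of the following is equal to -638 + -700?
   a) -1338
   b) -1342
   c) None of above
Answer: a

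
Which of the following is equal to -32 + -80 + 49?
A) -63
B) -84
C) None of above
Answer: A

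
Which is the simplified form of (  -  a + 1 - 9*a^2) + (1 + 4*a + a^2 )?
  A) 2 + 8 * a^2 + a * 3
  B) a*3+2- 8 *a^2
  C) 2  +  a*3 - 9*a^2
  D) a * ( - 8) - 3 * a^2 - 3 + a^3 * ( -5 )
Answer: B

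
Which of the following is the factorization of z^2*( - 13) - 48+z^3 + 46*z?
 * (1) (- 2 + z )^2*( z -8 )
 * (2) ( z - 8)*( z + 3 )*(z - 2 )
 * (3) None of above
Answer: 3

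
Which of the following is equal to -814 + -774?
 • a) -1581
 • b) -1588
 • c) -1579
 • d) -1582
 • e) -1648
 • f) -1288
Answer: b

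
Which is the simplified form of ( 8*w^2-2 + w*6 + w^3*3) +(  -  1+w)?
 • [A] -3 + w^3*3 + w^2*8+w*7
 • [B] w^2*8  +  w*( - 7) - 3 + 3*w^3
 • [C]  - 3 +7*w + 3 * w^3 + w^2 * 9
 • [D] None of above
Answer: A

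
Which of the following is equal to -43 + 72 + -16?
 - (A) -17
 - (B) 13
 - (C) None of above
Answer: B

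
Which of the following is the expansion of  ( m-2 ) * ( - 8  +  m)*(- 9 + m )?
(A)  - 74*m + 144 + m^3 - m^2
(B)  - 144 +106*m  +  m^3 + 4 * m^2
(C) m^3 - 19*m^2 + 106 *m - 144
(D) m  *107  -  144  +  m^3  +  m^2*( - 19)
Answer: C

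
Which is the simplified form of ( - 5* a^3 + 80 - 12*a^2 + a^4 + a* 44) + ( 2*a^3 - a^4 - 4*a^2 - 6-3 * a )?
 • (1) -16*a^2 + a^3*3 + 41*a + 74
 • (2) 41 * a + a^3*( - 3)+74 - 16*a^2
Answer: 2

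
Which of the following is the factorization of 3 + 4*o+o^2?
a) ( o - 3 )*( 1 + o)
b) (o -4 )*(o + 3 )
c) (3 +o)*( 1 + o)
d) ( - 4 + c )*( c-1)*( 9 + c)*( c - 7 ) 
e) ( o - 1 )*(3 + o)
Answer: c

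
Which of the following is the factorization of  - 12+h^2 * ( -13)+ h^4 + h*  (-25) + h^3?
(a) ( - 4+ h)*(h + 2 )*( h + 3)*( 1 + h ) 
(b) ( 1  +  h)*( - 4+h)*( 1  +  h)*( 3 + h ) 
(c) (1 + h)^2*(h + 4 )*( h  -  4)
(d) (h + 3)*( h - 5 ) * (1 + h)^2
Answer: b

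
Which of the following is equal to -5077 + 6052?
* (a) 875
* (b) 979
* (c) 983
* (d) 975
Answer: d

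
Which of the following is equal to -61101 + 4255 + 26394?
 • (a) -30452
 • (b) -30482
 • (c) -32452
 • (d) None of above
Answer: a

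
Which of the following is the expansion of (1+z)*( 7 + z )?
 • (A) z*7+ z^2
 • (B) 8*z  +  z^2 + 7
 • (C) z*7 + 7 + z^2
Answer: B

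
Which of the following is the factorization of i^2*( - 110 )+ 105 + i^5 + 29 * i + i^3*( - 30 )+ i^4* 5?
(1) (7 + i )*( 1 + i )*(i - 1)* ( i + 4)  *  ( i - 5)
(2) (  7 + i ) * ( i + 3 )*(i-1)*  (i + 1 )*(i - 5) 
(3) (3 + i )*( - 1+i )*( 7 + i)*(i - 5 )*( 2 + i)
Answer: 2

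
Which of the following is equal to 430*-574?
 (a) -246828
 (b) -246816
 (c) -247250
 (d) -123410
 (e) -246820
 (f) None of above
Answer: e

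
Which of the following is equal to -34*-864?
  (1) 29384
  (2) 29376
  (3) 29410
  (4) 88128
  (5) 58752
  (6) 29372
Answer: 2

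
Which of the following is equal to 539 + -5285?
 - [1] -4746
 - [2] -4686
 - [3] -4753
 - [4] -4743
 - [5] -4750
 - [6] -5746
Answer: 1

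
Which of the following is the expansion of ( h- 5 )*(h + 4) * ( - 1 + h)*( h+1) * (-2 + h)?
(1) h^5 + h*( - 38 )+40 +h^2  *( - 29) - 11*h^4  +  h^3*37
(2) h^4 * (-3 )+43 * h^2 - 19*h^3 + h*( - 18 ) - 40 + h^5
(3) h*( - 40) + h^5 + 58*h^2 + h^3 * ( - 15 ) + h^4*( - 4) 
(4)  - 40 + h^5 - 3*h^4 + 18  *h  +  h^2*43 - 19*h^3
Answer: 4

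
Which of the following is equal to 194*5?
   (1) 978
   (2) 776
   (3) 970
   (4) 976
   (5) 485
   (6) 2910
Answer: 3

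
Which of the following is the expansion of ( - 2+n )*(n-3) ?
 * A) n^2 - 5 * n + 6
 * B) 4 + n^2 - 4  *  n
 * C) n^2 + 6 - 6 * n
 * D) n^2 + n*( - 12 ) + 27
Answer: A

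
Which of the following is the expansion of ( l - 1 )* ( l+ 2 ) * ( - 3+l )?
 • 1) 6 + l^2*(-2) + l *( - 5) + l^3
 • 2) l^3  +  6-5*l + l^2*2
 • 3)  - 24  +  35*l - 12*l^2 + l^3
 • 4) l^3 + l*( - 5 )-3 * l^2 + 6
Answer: 1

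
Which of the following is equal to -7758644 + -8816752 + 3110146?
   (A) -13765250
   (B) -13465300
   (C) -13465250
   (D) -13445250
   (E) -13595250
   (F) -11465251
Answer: C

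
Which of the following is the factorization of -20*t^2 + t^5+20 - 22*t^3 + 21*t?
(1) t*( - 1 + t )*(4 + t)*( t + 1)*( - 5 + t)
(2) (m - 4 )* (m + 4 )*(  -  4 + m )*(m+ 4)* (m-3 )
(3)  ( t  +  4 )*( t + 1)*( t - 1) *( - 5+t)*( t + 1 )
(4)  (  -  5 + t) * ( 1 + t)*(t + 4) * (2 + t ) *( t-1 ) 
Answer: 3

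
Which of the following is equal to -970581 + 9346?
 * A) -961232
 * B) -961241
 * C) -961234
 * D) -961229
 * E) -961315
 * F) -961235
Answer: F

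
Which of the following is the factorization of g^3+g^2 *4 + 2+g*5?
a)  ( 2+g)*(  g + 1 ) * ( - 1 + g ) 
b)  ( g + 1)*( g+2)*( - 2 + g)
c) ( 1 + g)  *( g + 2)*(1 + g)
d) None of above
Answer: c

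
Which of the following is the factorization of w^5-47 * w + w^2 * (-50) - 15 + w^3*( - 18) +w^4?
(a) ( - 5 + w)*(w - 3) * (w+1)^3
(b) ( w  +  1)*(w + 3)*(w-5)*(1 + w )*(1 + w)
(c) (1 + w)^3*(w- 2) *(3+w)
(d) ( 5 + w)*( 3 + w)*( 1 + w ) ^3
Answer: b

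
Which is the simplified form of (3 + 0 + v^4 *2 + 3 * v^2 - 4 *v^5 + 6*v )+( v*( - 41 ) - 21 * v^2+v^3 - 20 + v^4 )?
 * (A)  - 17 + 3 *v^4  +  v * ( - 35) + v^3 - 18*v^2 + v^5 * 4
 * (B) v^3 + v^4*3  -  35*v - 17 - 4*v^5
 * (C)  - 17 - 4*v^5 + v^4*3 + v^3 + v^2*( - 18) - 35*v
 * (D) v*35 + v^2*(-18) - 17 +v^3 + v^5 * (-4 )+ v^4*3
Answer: C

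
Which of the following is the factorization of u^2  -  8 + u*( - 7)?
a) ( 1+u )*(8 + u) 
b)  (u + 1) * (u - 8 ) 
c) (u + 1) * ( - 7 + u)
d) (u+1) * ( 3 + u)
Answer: b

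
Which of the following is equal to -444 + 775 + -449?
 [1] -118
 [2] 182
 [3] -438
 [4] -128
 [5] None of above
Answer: 1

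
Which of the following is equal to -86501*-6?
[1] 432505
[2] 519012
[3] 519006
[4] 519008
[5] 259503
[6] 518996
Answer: 3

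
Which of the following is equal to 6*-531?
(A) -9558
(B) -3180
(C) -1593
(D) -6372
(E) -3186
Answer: E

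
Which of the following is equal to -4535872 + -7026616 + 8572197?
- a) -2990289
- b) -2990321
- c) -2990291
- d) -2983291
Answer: c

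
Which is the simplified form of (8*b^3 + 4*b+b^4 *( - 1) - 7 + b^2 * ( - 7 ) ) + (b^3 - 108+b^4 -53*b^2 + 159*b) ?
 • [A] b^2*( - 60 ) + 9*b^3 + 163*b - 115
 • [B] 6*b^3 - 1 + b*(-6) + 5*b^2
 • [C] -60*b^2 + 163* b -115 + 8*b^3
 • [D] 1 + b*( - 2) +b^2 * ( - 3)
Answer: A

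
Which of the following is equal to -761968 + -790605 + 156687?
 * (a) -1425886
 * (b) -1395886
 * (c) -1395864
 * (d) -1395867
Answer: b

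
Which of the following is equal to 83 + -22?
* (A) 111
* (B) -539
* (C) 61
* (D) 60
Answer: C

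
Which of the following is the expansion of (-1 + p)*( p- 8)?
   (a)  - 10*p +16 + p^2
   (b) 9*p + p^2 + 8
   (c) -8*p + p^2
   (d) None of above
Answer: d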